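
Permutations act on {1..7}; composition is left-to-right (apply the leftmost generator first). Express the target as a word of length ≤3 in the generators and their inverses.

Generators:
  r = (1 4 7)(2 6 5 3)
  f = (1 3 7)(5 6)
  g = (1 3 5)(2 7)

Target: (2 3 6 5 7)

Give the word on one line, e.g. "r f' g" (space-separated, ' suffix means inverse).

  after g: (1 3 5)(2 7)
  after f': (2 3 6 5 7)

g f'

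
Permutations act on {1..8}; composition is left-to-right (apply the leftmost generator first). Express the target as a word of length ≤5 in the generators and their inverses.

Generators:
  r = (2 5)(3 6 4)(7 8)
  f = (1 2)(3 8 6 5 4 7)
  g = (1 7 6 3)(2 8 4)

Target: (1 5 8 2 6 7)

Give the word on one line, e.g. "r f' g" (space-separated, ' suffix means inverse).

  after r: (2 5)(3 6 4)(7 8)
  after f': (1 2 6 5)(3 8 4 7)
  after g: (1 8 2 3 4 6 5 7)
  after f: (1 6 4 5 3 7 2 8)
  after f: (1 5 8 2 6 7)

r f' g f f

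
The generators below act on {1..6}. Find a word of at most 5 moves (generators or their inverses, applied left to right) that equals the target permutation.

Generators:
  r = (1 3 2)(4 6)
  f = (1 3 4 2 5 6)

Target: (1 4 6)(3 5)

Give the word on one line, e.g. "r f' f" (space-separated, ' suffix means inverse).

  after f: (1 3 4 2 5 6)
  after r: (1 2 5 4)(3 6)
  after f': (1 4 6)(3 5)

f r f'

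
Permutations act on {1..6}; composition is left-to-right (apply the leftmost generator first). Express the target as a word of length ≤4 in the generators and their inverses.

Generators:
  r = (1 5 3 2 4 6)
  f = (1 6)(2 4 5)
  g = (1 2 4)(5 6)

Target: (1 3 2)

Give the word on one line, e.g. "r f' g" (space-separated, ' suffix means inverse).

f r' f' r'

  after f: (1 6)(2 4 5)
  after r': (1 4)(3 5)
  after f': (1 2 5 3 4 6)
  after r': (1 3 2)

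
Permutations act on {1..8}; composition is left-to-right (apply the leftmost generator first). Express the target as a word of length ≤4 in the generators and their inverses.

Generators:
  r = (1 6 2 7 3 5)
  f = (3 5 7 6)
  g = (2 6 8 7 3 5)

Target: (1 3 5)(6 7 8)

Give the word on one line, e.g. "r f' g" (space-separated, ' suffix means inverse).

  after f': (3 6 7 5)
  after f': (3 7)(5 6)
  after r': (1 5)(2 6 3)
  after g': (1 3 5)(6 7 8)

f' f' r' g'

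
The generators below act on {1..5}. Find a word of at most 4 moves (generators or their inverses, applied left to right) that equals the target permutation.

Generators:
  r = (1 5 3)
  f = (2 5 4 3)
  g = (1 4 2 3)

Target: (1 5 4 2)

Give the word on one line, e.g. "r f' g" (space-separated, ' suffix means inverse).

  after g': (1 3 2 4)
  after g': (1 2)(3 4)
  after f: (1 5 4 2)

g' g' f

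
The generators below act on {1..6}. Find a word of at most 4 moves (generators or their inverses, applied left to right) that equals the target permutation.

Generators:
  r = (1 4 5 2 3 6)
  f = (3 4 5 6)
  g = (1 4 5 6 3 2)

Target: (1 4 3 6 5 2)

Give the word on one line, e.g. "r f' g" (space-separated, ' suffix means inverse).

  after g: (1 4 5 6 3 2)
  after g: (1 5 3)(2 4 6)
  after r': (1 4 3 6 5 2)

g g r'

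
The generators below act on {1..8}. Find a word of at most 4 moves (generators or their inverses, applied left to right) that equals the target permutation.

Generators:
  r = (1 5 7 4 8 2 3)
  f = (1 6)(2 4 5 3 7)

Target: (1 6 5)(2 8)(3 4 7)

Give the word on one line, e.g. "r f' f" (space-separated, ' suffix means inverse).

f r

  after f: (1 6)(2 4 5 3 7)
  after r: (1 6 5)(2 8)(3 4 7)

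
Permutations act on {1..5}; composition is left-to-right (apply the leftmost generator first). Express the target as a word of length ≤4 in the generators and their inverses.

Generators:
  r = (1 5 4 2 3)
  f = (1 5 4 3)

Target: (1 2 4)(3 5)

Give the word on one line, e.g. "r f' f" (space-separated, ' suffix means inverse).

  after f': (1 3 4 5)
  after r': (1 2 4)(3 5)

f' r'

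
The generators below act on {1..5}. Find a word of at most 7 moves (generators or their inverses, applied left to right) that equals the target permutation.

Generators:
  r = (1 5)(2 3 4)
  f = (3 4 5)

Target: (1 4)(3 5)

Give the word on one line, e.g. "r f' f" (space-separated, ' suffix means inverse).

  after f: (3 4 5)
  after f: (3 5 4)
  after r: (1 5 2 3)
  after f: (1 3)(2 4 5)
  after r: (1 4)(3 5)

f f r f r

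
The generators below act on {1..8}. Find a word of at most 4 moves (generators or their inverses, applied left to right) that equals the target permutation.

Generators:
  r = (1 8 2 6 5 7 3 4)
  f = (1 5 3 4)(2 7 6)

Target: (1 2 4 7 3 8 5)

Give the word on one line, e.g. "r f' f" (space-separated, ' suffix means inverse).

r' f' r' f'

  after r': (1 4 3 7 5 6 2 8)
  after f': (1 3 2 8 4 5 7)
  after r': (1 7 4 6 2)(3 8)
  after f': (1 2 4 7 3 8 5)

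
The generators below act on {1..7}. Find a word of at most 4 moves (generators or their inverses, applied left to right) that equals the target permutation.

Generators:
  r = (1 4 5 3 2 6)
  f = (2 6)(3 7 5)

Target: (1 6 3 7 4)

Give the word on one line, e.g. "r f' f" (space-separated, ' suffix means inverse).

  after f: (2 6)(3 7 5)
  after r': (1 6 3 7 4)

f r'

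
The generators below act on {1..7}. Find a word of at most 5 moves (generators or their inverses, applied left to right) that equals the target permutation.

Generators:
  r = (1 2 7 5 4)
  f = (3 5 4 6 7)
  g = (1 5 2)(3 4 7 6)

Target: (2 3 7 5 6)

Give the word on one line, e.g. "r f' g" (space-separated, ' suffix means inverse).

  after r: (1 2 7 5 4)
  after f: (1 2 3 5 6 7 4)
  after r': (2 3 7 5 6)

r f r'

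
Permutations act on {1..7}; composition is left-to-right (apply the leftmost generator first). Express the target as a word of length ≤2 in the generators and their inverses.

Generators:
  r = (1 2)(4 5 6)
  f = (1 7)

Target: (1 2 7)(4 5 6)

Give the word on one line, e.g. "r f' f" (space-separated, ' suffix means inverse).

r f

  after r: (1 2)(4 5 6)
  after f: (1 2 7)(4 5 6)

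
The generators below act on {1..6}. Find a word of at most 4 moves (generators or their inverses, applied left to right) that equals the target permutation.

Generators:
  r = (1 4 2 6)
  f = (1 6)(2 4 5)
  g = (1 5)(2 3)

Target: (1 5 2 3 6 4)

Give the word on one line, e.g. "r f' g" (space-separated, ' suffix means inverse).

r' f' g' r

  after r': (1 6 2 4)
  after f': (4 6 5)
  after g': (1 5 4 6)(2 3)
  after r: (1 5 2 3 6 4)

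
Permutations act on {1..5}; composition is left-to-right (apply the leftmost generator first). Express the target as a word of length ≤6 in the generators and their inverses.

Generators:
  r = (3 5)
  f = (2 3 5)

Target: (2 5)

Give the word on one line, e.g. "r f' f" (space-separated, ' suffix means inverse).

r f' r r

  after r: (3 5)
  after f': (2 5)
  after r: (2 3 5)
  after r: (2 5)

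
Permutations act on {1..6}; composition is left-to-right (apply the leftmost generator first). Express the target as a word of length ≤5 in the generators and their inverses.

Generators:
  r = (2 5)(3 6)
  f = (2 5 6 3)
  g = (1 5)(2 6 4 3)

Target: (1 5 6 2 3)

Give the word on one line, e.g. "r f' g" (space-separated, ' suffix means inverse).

  after f': (2 3 6 5)
  after g': (1 5 3 2 4 6)
  after f: (1 6)(2 4 3 5)
  after g': (1 2 6 5 3)
  after r: (1 5 6 2 3)

f' g' f g' r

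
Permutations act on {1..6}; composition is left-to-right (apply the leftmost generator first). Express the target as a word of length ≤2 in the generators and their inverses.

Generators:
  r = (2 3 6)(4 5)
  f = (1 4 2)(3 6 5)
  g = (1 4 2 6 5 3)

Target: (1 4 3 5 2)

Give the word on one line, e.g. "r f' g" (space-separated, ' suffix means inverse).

  after r: (2 3 6)(4 5)
  after g: (1 4 3 5 2)

r g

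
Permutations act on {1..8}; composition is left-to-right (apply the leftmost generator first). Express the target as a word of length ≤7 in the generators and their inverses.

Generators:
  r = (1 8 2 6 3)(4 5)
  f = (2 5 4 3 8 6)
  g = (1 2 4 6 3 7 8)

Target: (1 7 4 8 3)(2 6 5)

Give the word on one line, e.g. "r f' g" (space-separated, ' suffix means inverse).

  after g: (1 2 4 6 3 7 8)
  after f': (1 6 4 8)(2 5)(3 7)
  after g': (1 4 7 6 2 5)
  after f: (1 3 8 6 5)(2 4 7)
  after g: (1 7 4 8 3)(2 6 5)

g f' g' f g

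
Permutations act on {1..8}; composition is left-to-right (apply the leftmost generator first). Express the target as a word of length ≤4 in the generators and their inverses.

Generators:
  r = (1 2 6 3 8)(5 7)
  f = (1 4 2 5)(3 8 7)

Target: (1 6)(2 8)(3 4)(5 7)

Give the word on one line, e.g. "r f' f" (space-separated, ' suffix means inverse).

f r f r

  after f: (1 4 2 5)(3 8 7)
  after r: (1 4 6 3)(2 7 8 5)
  after f: (1 2 3 4 6 8)
  after r: (1 6)(2 8)(3 4)(5 7)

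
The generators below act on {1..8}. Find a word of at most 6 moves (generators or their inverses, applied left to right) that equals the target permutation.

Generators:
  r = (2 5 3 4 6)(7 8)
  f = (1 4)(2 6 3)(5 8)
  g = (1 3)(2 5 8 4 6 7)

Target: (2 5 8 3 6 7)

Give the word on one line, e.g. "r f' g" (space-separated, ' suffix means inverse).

g' g' r' r' r'

  after g': (1 3)(2 7 6 4 8 5)
  after g': (2 6 8)(4 5 7)
  after r': (2 4)(3 5 8 6 7)
  after r': (2 3)(4 6 8)(5 7)
  after r': (2 5 8 3 6 7)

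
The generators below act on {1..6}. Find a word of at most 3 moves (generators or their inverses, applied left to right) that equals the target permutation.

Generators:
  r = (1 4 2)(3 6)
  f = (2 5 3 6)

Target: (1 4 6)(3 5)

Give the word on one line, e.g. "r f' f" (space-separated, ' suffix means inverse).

f r f'

  after f: (2 5 3 6)
  after r: (1 4 2 5 6)
  after f': (1 4 6)(3 5)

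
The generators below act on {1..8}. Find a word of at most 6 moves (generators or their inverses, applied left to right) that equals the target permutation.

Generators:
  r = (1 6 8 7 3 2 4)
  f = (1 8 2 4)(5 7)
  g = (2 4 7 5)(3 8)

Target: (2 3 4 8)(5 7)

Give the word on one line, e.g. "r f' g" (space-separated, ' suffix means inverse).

  after f': (1 4 2 8)(5 7)
  after f': (1 2)(4 8)
  after g: (1 4 3 8 7 5 2)
  after f: (2 8 5 4 3)
  after g: (2 3 4 8)(5 7)

f' f' g f g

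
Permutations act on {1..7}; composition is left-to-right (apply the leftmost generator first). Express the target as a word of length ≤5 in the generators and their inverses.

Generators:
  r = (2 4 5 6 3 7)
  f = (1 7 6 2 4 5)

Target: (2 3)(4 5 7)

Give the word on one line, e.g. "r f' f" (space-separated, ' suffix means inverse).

r f' f' r f

  after r: (2 4 5 6 3 7)
  after f': (1 5 7 6 3)
  after f': (1 4 2 6 3 5)
  after r: (1 5)(2 3 6 7)
  after f: (2 3)(4 5 7)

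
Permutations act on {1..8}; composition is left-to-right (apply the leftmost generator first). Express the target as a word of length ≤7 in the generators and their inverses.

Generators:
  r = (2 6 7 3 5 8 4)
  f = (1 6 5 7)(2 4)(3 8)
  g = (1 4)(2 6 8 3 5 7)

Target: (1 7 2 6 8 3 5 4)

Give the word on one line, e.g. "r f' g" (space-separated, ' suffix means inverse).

f' r' f' r f'

  after f': (1 7 5 6)(2 4)(3 8)
  after r': (1 6)(2 8 7 3 5)
  after f': (2 3 6 7 8 5 4)
  after r: (2 5)(3 7 4 6)
  after f': (1 7 2 6 8 3 5 4)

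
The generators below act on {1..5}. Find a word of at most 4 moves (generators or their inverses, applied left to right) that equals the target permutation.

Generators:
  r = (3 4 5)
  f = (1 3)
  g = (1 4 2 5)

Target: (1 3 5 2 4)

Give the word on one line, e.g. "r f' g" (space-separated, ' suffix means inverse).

  after f: (1 3)
  after g': (1 3 5 2 4)

f g'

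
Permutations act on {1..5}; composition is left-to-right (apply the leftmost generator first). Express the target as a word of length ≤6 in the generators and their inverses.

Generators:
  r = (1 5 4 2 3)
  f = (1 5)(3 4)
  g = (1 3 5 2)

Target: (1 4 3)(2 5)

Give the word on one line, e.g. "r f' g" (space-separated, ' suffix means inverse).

  after g': (1 2 5 3)
  after g': (1 5)(2 3)
  after f: (2 4 3)
  after g': (1 2 4)(3 5)
  after r': (1 4 3)(2 5)

g' g' f g' r'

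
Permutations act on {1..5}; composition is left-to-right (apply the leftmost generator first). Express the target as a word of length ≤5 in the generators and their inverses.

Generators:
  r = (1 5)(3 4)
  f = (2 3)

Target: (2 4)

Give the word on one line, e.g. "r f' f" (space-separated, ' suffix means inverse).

  after r': (1 5)(3 4)
  after f: (1 5)(2 3 4)
  after r': (2 4)

r' f r'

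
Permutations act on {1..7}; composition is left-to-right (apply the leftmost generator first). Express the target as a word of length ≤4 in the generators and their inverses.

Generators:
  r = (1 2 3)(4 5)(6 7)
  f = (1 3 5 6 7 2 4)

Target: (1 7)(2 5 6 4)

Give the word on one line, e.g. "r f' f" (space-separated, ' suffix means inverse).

r f' f' r

  after r: (1 2 3)(4 5)(6 7)
  after f': (1 7 5 2)(3 4)
  after f': (1 6 5 7 3 2 4)
  after r: (1 7)(2 5 6 4)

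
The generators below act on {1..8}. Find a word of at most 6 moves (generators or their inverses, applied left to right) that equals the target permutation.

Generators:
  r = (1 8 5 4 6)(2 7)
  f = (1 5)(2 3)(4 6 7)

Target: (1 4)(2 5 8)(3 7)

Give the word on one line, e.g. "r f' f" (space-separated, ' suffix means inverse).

r r r f r'

  after r: (1 8 5 4 6)(2 7)
  after r: (1 5 6 8 4)
  after r: (1 4 8 6 5)(2 7)
  after f: (1 6)(2 4 8 7 3)
  after r': (1 4)(2 5 8)(3 7)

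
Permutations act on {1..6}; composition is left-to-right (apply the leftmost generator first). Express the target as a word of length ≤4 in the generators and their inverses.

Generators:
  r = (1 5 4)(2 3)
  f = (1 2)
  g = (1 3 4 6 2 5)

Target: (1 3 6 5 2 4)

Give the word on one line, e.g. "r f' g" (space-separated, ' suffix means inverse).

r g' r'

  after r: (1 5 4)(2 3)
  after g': (1 2)(3 6 4 5)
  after r': (1 3 6 5 2 4)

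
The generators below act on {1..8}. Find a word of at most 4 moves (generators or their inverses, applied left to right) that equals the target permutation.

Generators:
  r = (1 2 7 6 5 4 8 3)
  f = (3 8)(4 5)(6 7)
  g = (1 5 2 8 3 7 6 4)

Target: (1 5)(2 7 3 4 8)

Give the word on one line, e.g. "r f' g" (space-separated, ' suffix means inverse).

r f g'

  after r: (1 2 7 6 5 4 8 3)
  after f: (1 2 6 4 3)
  after g': (1 5)(2 7 3 4 8)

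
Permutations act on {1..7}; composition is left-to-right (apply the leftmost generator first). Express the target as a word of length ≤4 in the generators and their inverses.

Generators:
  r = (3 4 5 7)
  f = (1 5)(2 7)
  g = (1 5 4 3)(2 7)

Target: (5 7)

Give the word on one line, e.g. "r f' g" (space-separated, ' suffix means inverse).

  after f: (1 5)(2 7)
  after g': (3 4 5)
  after r': (5 7)

f g' r'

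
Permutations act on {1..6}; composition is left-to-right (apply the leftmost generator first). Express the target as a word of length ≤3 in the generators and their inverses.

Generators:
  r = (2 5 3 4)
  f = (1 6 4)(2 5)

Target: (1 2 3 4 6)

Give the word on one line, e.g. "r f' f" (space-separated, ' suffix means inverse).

f' r

  after f': (1 4 6)(2 5)
  after r: (1 2 3 4 6)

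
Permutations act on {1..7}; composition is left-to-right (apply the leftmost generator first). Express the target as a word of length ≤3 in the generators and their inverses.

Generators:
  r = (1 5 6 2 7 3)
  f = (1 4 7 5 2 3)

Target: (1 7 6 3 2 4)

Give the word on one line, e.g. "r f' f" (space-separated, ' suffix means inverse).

  after f: (1 4 7 5 2 3)
  after r: (1 4 3 5 7 6 2)
  after f: (1 7 6 3 2 4)

f r f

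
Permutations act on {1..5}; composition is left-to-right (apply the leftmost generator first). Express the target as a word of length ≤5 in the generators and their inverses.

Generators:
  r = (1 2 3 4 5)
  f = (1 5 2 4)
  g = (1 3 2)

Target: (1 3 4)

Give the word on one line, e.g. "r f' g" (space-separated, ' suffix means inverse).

  after g': (1 2 3)
  after r': (3 5 4)
  after g: (1 3 5 4 2)
  after f': (1 3)(2 4 5)
  after f': (1 3 4)

g' r' g f' f'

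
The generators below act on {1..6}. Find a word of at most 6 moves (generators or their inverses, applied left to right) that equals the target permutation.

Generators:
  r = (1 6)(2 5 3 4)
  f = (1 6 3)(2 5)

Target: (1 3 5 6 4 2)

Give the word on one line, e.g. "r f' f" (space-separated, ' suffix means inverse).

  after r: (1 6)(2 5 3 4)
  after f: (1 3 4 5)
  after f: (2 5 6 3 4)
  after r: (1 6 4 5)(2 3)
  after f: (1 3 5 6 4 2)

r f f r f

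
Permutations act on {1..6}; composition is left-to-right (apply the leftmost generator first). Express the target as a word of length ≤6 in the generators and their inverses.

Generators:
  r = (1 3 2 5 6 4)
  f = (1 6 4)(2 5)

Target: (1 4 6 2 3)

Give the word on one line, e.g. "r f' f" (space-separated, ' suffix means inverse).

  after r': (1 4 6 5 2 3)
  after f: (2 3 6)
  after f: (1 6 5 2 3 4)
  after f: (1 4 6 2 3)

r' f f f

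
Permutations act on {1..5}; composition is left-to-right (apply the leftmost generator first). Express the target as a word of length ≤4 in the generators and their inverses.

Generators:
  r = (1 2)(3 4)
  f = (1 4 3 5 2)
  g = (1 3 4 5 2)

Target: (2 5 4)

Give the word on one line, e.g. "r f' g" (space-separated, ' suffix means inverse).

r' f r f

  after r': (1 2)(3 4)
  after f: (2 4 5)
  after r: (1 2 3 4 5)
  after f: (2 5 4)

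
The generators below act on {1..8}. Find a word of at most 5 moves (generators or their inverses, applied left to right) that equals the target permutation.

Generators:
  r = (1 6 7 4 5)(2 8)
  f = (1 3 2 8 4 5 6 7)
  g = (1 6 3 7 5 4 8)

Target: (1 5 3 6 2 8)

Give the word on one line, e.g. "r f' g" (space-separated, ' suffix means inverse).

  after g': (1 8 4 5 7 3 6)
  after g': (1 4 7 6 8 5 3)
  after r: (1 5 3 6 2 8)

g' g' r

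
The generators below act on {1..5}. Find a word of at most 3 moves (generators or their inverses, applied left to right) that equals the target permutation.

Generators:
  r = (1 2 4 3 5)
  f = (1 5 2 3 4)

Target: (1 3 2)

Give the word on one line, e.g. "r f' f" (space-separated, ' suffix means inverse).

  after r: (1 2 4 3 5)
  after f: (1 3 2)

r f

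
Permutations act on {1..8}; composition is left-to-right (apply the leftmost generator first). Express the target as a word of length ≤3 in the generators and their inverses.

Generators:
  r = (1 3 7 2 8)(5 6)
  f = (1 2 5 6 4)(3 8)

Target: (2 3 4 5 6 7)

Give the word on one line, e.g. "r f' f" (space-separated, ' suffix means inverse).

r' f' r'

  after r': (1 8 2 7 3)(5 6)
  after f': (1 3 4 6 2 7 8)
  after r': (2 3 4 5 6 7)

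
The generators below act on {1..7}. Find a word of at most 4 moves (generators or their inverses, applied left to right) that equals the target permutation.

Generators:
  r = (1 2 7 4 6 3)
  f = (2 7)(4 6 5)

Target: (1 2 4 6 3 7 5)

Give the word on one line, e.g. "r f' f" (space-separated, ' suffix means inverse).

  after f': (2 7)(4 5 6)
  after r: (1 2 4 5 3)
  after r: (1 7 4 5)(2 6 3)
  after f': (1 2 4 6 3 7 5)

f' r r f'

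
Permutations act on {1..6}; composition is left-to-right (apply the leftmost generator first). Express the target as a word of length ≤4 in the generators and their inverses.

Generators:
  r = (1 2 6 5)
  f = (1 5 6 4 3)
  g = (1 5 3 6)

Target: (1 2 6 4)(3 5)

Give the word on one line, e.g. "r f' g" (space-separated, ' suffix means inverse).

r f g' f'

  after r: (1 2 6 5)
  after f: (1 2 4 3)
  after g': (1 2 4 5)(3 6)
  after f': (1 2 6 4)(3 5)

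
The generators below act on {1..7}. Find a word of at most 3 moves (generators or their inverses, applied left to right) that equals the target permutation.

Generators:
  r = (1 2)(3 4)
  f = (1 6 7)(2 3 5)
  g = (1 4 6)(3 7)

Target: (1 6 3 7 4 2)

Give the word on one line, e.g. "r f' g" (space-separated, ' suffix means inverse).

g' r

  after g': (1 6 4)(3 7)
  after r: (1 6 3 7 4 2)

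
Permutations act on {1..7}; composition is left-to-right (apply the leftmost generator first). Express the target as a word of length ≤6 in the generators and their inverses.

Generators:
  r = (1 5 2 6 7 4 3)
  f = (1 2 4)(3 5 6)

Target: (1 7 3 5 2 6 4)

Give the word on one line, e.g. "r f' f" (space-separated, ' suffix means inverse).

  after r': (1 3 4 7 6 2 5)
  after r': (1 4 6 5 3 7 2)
  after r': (1 7 5 4 2 3 6)
  after f': (1 7 3 5 2 6 4)

r' r' r' f'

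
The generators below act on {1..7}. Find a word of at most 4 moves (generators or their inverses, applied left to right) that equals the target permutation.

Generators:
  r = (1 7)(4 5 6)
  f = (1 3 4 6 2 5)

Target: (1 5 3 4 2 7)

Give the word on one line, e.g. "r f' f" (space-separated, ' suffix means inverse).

f f r

  after f: (1 3 4 6 2 5)
  after f: (1 4 2)(3 6 5)
  after r: (1 5 3 4 2 7)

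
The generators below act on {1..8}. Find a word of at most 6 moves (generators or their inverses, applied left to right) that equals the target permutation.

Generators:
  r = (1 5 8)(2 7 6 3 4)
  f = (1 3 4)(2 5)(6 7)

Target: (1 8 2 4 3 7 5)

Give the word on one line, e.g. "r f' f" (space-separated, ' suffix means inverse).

  after r': (1 8 5)(2 4 3 6 7)
  after f': (1 8 2 3 7 5 4)
  after f': (1 8 5 3 6 7 2)
  after f': (1 8 2 4 3 7 5)

r' f' f' f'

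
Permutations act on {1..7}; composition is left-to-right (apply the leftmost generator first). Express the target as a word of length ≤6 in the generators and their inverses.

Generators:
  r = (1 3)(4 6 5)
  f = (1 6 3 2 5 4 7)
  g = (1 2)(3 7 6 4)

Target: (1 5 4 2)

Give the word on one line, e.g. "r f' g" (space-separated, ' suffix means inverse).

  after f': (1 7 4 5 2 3 6)
  after r: (1 7 6 3 5 2)
  after f: (2 6)(3 4 7)
  after g': (1 2 7 4 3 6)
  after f: (1 5 4 2)

f' r f g' f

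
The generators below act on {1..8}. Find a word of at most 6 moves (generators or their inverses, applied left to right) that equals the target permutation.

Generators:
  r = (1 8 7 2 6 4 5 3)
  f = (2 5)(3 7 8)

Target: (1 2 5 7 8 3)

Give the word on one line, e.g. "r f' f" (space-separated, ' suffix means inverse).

f r' f' f' r

  after f: (2 5)(3 7 8)
  after r': (1 3 8 5 7)(2 4 6)
  after f': (1 8 2 4 6 5 3 7)
  after f': (1 7)(2 4 6)(5 8)
  after r: (1 2 5 7 8 3)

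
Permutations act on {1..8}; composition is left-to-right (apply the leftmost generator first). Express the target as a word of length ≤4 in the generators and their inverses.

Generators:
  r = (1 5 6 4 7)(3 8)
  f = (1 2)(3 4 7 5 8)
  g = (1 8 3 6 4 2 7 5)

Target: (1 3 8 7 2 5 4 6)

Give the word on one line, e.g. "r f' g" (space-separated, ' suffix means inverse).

r f r

  after r: (1 5 6 4 7)(3 8)
  after f: (1 8 4 5 6 7 2)
  after r: (1 3 8 7 2 5 4 6)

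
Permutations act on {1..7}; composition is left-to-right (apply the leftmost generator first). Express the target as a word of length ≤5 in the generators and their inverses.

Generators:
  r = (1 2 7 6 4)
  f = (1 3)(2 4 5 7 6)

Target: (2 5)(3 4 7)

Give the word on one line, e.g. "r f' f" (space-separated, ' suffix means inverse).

r' r' f r'

  after r': (1 4 6 7 2)
  after r': (1 6 2 4 7)
  after f: (1 2 5 7 3)(4 6)
  after r': (2 5)(3 4 7)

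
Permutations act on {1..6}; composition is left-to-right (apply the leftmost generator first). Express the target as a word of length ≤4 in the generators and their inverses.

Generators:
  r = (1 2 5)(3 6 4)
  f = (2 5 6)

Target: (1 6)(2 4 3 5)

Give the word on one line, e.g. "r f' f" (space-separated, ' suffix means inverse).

f f r f'

  after f: (2 5 6)
  after f: (2 6 5)
  after r: (1 2 4 3 6)
  after f': (1 6)(2 4 3 5)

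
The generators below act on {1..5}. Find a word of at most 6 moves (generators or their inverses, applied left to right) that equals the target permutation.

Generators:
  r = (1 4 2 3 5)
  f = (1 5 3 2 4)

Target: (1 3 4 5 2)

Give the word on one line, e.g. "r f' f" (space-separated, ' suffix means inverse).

  after f': (1 4 2 3 5)
  after r: (1 2 5 4 3)
  after f: (1 4 2 3 5)
  after r: (1 2 5 4 3)
  after f': (1 3 4 5 2)

f' r f r f'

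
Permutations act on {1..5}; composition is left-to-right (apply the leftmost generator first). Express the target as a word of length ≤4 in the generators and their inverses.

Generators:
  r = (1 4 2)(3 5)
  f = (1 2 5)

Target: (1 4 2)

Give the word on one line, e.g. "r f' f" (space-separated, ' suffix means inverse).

  after r': (1 2 4)(3 5)
  after r': (1 4 2)

r' r'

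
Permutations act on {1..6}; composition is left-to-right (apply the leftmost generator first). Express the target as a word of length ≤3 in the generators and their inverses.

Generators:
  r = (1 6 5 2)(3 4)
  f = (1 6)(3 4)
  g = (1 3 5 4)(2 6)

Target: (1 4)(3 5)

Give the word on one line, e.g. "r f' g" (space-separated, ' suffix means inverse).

g' r r

  after g': (1 4 5 3)(2 6)
  after r: (1 3 6)(2 5 4)
  after r: (1 4)(3 5)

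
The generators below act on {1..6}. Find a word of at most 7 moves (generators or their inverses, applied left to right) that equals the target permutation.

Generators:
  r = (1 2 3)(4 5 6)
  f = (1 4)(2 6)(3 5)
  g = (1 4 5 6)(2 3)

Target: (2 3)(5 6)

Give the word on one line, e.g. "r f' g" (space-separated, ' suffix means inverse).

  after f: (1 4)(2 6)(3 5)
  after g': (2 5)(3 4 6)
  after r: (1 2 6)(3 5)
  after f': (1 6 4)
  after g: (2 3)(5 6)

f g' r f' g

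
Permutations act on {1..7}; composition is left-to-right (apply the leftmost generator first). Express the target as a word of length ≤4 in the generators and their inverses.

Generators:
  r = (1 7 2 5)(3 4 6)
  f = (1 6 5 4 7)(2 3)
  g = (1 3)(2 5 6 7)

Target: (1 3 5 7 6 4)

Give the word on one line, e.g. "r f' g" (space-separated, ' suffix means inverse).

  after f': (1 7 4 5 6)(2 3)
  after g': (1 6 3 7 4 2)
  after r': (1 4 7 3)(2 5)
  after r': (1 3 5 7 6 4)

f' g' r' r'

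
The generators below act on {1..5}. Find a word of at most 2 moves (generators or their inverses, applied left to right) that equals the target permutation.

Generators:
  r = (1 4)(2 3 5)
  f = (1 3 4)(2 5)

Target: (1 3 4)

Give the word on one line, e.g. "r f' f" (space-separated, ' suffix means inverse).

  after f': (1 4 3)(2 5)
  after f': (1 3 4)

f' f'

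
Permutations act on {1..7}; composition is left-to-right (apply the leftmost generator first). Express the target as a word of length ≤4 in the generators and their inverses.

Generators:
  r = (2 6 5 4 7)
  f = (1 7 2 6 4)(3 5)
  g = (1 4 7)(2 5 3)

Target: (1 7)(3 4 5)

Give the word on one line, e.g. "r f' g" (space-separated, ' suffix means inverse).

f' r

  after f': (1 4 6 2 7)(3 5)
  after r: (1 7)(3 4 5)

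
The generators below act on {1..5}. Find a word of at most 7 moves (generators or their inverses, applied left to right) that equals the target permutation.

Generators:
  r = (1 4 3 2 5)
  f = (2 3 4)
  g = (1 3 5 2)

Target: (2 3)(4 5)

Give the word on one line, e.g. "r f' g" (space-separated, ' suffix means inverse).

g r g f f

  after g: (1 3 5 2)
  after r: (1 2 4 3)
  after g: (2 4 5)
  after f: (3 4 5)
  after f: (2 3)(4 5)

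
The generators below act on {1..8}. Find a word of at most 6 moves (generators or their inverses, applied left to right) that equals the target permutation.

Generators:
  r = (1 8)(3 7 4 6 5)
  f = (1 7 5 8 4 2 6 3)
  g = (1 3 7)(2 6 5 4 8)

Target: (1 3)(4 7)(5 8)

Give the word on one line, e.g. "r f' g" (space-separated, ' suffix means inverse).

  after r': (1 8)(3 5 6 4 7)
  after r': (3 6 7 5 4)
  after f: (1 7 8 4)(2 6 5)
  after g': (1 3)(4 7)(5 8)

r' r' f g'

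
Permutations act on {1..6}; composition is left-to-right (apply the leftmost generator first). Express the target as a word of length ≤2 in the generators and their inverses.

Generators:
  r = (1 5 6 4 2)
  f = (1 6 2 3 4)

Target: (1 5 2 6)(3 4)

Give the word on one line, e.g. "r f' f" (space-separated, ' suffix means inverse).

r f

  after r: (1 5 6 4 2)
  after f: (1 5 2 6)(3 4)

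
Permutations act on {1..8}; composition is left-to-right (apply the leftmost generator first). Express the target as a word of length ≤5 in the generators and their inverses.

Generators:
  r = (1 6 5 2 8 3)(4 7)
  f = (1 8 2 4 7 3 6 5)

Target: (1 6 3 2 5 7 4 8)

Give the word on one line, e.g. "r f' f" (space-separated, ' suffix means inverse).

r f r'

  after r: (1 6 5 2 8 3)(4 7)
  after f: (1 5 4 3 8 6)
  after r': (1 6 3 2 5 7 4 8)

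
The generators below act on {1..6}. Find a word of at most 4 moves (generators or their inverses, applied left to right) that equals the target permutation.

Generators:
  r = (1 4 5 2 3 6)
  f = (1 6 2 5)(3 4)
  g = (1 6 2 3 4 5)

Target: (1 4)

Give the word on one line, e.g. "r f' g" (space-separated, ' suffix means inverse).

  after f: (1 6 2 5)(3 4)
  after f: (1 2)(5 6)
  after g: (1 3 4 5 2 6)
  after f: (1 4)

f f g f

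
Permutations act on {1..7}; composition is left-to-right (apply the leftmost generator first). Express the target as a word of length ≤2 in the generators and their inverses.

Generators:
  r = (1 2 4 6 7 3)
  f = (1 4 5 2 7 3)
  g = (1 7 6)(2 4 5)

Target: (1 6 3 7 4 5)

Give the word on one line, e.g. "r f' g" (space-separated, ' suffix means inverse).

  after g: (1 7 6)(2 4 5)
  after r': (1 6 3 7 4 5)

g r'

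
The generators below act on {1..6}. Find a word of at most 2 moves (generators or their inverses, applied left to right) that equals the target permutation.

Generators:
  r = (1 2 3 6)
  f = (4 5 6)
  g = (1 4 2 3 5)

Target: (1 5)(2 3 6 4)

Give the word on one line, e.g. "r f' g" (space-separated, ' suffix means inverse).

g f

  after g: (1 4 2 3 5)
  after f: (1 5)(2 3 6 4)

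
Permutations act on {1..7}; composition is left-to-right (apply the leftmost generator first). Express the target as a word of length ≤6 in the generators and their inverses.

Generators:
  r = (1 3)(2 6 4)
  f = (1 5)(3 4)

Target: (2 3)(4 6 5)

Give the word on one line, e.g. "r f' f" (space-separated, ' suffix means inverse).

  after r': (1 3)(2 4 6)
  after r': (2 6 4)
  after f': (1 5)(2 6 3 4)
  after r: (1 5 3 2 4 6)
  after f: (2 3)(4 6 5)

r' r' f' r f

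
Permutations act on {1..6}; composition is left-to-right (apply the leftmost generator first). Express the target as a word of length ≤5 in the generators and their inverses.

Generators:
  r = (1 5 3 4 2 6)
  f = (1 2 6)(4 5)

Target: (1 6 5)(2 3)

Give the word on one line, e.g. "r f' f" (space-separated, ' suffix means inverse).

f' r f' r' f

  after f': (1 6 2)(4 5)
  after r: (2 5)(3 4)
  after f': (1 6 2 4 3 5)
  after r': (1 2 3)(4 5 6)
  after f: (1 6 5)(2 3)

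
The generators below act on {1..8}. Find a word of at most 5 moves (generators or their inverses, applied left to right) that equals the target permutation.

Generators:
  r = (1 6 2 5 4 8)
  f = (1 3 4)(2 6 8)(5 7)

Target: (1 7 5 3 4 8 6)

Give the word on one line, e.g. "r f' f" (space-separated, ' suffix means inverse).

  after r': (1 8 4 5 2 6)
  after r': (1 4 2)(5 6 8)
  after r': (1 5)(2 8)(4 6)
  after f: (1 7 5 3 4 8 6)

r' r' r' f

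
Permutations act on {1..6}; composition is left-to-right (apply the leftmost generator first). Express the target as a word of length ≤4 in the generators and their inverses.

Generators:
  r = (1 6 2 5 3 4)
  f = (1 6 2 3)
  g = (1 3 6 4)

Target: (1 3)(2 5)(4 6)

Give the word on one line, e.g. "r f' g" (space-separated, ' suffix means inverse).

g' f r'

  after g': (1 4 6 3)
  after f: (1 4 2 3 6)
  after r': (1 3)(2 5)(4 6)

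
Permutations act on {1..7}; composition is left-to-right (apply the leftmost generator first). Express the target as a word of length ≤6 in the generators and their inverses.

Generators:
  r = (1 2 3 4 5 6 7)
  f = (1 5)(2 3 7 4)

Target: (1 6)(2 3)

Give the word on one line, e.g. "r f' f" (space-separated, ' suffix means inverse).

  after r: (1 2 3 4 5 6 7)
  after f': (1 4)(3 7 5 6)
  after f': (1 7)(2 4 5 6)
  after r': (1 6)(2 3)

r f' f' r'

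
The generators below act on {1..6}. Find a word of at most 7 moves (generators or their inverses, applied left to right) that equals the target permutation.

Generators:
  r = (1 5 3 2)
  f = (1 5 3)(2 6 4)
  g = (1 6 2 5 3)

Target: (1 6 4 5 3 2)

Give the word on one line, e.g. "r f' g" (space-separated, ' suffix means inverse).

  after r: (1 5 3 2)
  after f: (1 3 6 4 2 5)
  after r: (1 2 3 6 4)
  after g': (1 6 4 3)(2 5)
  after r': (1 6 4 5 3 2)

r f r g' r'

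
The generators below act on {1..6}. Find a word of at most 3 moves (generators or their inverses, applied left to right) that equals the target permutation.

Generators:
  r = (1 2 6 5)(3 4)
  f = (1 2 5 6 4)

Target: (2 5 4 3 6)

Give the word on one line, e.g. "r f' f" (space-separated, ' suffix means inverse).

r f'

  after r: (1 2 6 5)(3 4)
  after f': (2 5 4 3 6)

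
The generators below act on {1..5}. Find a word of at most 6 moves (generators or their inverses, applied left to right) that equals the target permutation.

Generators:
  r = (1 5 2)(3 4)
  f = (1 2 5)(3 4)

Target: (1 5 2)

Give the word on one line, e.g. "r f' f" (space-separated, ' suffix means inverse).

f' r r f'

  after f': (1 5 2)(3 4)
  after r: (1 2 5)
  after r: (3 4)
  after f': (1 5 2)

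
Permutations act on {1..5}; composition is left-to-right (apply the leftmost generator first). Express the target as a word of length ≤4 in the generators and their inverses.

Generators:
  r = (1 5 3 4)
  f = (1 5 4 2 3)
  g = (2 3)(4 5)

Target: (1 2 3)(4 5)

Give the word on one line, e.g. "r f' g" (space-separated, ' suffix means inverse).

  after f: (1 5 4 2 3)
  after r': (2 5 3 4)
  after f': (1 3 5 2)
  after f': (1 2 3)(4 5)

f r' f' f'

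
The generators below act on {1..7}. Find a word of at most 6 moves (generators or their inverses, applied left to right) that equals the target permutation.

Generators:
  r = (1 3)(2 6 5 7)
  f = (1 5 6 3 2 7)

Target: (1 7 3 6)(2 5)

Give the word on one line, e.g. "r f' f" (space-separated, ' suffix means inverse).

  after f': (1 7 2 3 6 5)
  after r: (1 2)(3 5)(6 7)
  after r: (1 6 2 3 7 5)
  after f': (1 5 7)(2 6 3)
  after r: (1 7 3 6)(2 5)

f' r r f' r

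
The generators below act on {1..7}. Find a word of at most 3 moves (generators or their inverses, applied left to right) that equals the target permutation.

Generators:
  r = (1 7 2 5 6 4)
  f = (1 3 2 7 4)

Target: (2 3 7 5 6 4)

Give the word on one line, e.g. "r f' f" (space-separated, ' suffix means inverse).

  after f': (1 4 7 2 3)
  after r: (2 3 7 5 6 4)

f' r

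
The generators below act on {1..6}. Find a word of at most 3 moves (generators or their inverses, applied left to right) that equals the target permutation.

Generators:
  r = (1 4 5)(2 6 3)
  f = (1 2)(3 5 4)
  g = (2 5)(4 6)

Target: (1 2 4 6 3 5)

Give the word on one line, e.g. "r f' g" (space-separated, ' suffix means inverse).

g f

  after g: (2 5)(4 6)
  after f: (1 2 4 6 3 5)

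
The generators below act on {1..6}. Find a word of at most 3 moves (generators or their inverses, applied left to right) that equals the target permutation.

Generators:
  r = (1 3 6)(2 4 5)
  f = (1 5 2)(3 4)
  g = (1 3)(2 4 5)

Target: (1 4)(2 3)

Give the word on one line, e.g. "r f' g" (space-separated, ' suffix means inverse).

f g'

  after f: (1 5 2)(3 4)
  after g': (1 4)(2 3)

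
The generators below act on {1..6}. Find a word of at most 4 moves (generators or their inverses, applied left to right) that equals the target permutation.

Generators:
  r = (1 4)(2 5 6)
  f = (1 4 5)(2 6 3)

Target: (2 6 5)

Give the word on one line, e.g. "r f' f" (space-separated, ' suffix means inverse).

r r

  after r: (1 4)(2 5 6)
  after r: (2 6 5)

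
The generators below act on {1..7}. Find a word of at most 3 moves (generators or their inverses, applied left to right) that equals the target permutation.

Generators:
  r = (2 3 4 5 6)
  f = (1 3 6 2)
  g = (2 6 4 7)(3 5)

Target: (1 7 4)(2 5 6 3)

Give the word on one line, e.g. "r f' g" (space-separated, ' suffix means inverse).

  after r': (2 6 5 4 3)
  after f': (1 2 3 6 5 4)
  after g': (1 7 4)(2 5 6 3)

r' f' g'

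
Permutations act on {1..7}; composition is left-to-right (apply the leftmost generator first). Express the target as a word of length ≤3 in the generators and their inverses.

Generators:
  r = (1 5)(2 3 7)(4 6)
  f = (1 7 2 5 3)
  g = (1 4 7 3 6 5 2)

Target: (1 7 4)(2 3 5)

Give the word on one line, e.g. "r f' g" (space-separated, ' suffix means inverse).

g f g

  after g: (1 4 7 3 6 5 2)
  after f: (1 4 2 7)(3 6)
  after g: (1 7 4)(2 3 5)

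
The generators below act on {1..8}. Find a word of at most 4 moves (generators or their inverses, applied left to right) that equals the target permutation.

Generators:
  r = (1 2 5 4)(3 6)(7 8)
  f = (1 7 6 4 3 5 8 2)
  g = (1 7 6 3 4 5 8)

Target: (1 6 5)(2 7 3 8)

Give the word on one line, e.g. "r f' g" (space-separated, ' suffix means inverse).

  after f: (1 7 6 4 3 5 8 2)
  after g: (1 6 5)(2 7 3 8)

f g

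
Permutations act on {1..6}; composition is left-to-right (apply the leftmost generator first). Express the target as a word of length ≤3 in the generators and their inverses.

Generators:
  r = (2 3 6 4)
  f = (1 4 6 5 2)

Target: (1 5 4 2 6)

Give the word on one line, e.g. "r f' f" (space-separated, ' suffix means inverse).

f' f'

  after f': (1 2 5 6 4)
  after f': (1 5 4 2 6)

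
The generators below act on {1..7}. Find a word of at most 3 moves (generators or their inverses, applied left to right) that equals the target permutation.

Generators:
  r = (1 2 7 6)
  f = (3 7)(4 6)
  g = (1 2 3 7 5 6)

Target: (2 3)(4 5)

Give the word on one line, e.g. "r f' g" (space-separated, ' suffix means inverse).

g f' g'

  after g: (1 2 3 7 5 6)
  after f': (1 2 7 5 4 6)
  after g': (2 3)(4 5)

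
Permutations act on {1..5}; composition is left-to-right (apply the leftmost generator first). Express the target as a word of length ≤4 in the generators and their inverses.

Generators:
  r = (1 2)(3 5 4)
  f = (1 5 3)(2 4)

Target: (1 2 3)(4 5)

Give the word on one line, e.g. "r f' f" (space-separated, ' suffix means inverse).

  after f': (1 3 5)(2 4)
  after r': (1 4)(2 5)
  after f: (1 2 3)(4 5)

f' r' f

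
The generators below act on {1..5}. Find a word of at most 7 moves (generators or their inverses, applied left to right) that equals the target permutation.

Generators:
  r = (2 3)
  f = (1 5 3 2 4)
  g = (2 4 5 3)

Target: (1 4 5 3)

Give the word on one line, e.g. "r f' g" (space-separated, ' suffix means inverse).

  after f': (1 4 2 3 5)
  after f': (1 2 5 4 3)
  after r': (1 3)(2 5 4)
  after g: (1 2 3)
  after g: (1 4 5 3)

f' f' r' g g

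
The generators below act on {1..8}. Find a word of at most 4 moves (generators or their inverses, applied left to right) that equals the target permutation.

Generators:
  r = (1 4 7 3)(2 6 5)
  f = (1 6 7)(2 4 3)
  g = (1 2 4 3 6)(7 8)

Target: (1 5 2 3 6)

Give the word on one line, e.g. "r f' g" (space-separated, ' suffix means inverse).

  after f: (1 6 7)(2 4 3)
  after r': (1 2)(3 5 6 4 7)
  after r': (1 5 2 3 6)

f r' r'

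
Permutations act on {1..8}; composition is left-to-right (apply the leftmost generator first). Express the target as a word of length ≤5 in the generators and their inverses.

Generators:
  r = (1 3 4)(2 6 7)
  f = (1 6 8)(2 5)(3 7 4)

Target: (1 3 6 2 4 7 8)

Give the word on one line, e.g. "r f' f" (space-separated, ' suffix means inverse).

r r f' f'

  after r: (1 3 4)(2 6 7)
  after r: (1 4 3)(2 7 6)
  after f': (1 7)(2 3 8 6 5)
  after f': (1 3 6 2 4 7 8)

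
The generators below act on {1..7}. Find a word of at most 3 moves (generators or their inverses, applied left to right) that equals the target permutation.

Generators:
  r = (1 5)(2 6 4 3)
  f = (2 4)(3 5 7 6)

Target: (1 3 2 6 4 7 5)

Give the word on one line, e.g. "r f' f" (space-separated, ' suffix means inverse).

r' f'

  after r': (1 5)(2 3 4 6)
  after f': (1 3 2 6 4 7 5)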